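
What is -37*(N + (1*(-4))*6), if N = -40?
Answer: 2368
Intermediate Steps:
-37*(N + (1*(-4))*6) = -37*(-40 + (1*(-4))*6) = -37*(-40 - 4*6) = -37*(-40 - 24) = -37*(-64) = 2368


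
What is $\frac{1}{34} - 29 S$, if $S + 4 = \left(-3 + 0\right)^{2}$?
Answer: $- \frac{4929}{34} \approx -144.97$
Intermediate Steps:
$S = 5$ ($S = -4 + \left(-3 + 0\right)^{2} = -4 + \left(-3\right)^{2} = -4 + 9 = 5$)
$\frac{1}{34} - 29 S = \frac{1}{34} - 145 = - \frac{4929}{34}$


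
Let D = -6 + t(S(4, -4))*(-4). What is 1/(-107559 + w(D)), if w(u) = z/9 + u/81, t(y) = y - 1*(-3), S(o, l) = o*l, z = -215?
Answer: -81/8714168 ≈ -9.2952e-6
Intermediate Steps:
S(o, l) = l*o
t(y) = 3 + y (t(y) = y + 3 = 3 + y)
D = 46 (D = -6 + (3 - 4*4)*(-4) = -6 + (3 - 16)*(-4) = -6 - 13*(-4) = -6 + 52 = 46)
w(u) = -215/9 + u/81
1/(-107559 + w(D)) = 1/(-107559 + (-215/9 + (1/81)*46)) = 1/(-107559 + (-215/9 + 46/81)) = 1/(-107559 - 1889/81) = 1/(-8714168/81) = -81/8714168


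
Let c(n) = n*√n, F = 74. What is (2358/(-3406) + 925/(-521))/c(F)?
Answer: -8357*√74/18544474 ≈ -0.0038766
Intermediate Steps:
c(n) = n^(3/2)
(2358/(-3406) + 925/(-521))/c(F) = (2358/(-3406) + 925/(-521))/(74^(3/2)) = (2358*(-1/3406) + 925*(-1/521))/((74*√74)) = (-9/13 - 925/521)*(√74/5476) = -8357*√74/18544474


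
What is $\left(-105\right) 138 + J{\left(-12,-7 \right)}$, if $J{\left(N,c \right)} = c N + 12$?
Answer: $-14394$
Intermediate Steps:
$J{\left(N,c \right)} = 12 + N c$ ($J{\left(N,c \right)} = N c + 12 = 12 + N c$)
$\left(-105\right) 138 + J{\left(-12,-7 \right)} = \left(-105\right) 138 + \left(12 - -84\right) = -14490 + \left(12 + 84\right) = -14490 + 96 = -14394$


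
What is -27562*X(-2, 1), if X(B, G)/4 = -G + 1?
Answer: 0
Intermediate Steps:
X(B, G) = 4 - 4*G (X(B, G) = 4*(-G + 1) = 4*(1 - G) = 4 - 4*G)
-27562*X(-2, 1) = -27562*(4 - 4*1) = -27562*(4 - 4) = -27562*0 = 0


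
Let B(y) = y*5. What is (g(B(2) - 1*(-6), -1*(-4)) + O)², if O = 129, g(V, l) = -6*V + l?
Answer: 1369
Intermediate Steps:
B(y) = 5*y
g(V, l) = l - 6*V
(g(B(2) - 1*(-6), -1*(-4)) + O)² = ((-1*(-4) - 6*(5*2 - 1*(-6))) + 129)² = ((4 - 6*(10 + 6)) + 129)² = ((4 - 6*16) + 129)² = ((4 - 96) + 129)² = (-92 + 129)² = 37² = 1369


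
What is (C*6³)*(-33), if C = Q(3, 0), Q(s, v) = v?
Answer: 0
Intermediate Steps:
C = 0
(C*6³)*(-33) = (0*6³)*(-33) = (0*216)*(-33) = 0*(-33) = 0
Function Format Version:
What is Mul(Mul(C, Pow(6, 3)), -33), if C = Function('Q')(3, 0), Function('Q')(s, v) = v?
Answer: 0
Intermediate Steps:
C = 0
Mul(Mul(C, Pow(6, 3)), -33) = Mul(Mul(0, Pow(6, 3)), -33) = Mul(Mul(0, 216), -33) = Mul(0, -33) = 0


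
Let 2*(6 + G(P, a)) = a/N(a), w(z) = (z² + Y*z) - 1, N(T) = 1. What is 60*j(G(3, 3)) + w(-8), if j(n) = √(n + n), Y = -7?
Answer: 119 + 180*I ≈ 119.0 + 180.0*I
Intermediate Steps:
w(z) = -1 + z² - 7*z (w(z) = (z² - 7*z) - 1 = -1 + z² - 7*z)
G(P, a) = -6 + a/2 (G(P, a) = -6 + (a/1)/2 = -6 + (a*1)/2 = -6 + a/2)
j(n) = √2*√n (j(n) = √(2*n) = √2*√n)
60*j(G(3, 3)) + w(-8) = 60*(√2*√(-6 + (½)*3)) + (-1 + (-8)² - 7*(-8)) = 60*(√2*√(-6 + 3/2)) + (-1 + 64 + 56) = 60*(√2*√(-9/2)) + 119 = 60*(√2*(3*I*√2/2)) + 119 = 60*(3*I) + 119 = 180*I + 119 = 119 + 180*I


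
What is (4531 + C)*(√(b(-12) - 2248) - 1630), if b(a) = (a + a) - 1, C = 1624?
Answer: -10032650 + 6155*I*√2273 ≈ -1.0033e+7 + 2.9345e+5*I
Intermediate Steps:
b(a) = -1 + 2*a (b(a) = 2*a - 1 = -1 + 2*a)
(4531 + C)*(√(b(-12) - 2248) - 1630) = (4531 + 1624)*(√((-1 + 2*(-12)) - 2248) - 1630) = 6155*(√((-1 - 24) - 2248) - 1630) = 6155*(√(-25 - 2248) - 1630) = 6155*(√(-2273) - 1630) = 6155*(I*√2273 - 1630) = 6155*(-1630 + I*√2273) = -10032650 + 6155*I*√2273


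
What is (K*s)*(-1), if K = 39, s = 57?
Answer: -2223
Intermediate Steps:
(K*s)*(-1) = (39*57)*(-1) = 2223*(-1) = -2223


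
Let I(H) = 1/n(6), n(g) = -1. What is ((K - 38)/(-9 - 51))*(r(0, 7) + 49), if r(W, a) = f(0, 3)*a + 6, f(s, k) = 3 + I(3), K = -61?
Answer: 2277/20 ≈ 113.85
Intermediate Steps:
I(H) = -1 (I(H) = 1/(-1) = -1)
f(s, k) = 2 (f(s, k) = 3 - 1 = 2)
r(W, a) = 6 + 2*a (r(W, a) = 2*a + 6 = 6 + 2*a)
((K - 38)/(-9 - 51))*(r(0, 7) + 49) = ((-61 - 38)/(-9 - 51))*((6 + 2*7) + 49) = (-99/(-60))*((6 + 14) + 49) = (-99*(-1/60))*(20 + 49) = (33/20)*69 = 2277/20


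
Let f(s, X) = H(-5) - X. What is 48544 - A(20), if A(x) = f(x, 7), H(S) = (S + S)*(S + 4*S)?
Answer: 48301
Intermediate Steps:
H(S) = 10*S**2 (H(S) = (2*S)*(5*S) = 10*S**2)
f(s, X) = 250 - X (f(s, X) = 10*(-5)**2 - X = 10*25 - X = 250 - X)
A(x) = 243 (A(x) = 250 - 1*7 = 250 - 7 = 243)
48544 - A(20) = 48544 - 1*243 = 48544 - 243 = 48301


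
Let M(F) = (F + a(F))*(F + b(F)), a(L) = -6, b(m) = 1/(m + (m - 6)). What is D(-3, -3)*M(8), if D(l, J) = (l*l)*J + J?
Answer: -486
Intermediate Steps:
b(m) = 1/(-6 + 2*m) (b(m) = 1/(m + (-6 + m)) = 1/(-6 + 2*m))
D(l, J) = J + J*l² (D(l, J) = l²*J + J = J*l² + J = J + J*l²)
M(F) = (-6 + F)*(F + 1/(2*(-3 + F))) (M(F) = (F - 6)*(F + 1/(2*(-3 + F))) = (-6 + F)*(F + 1/(2*(-3 + F))))
D(-3, -3)*M(8) = (-3*(1 + (-3)²))*((-3 + (½)*8 + 8*(-6 + 8)*(-3 + 8))/(-3 + 8)) = (-3*(1 + 9))*((-3 + 4 + 8*2*5)/5) = (-3*10)*((-3 + 4 + 80)/5) = -6*81 = -30*81/5 = -486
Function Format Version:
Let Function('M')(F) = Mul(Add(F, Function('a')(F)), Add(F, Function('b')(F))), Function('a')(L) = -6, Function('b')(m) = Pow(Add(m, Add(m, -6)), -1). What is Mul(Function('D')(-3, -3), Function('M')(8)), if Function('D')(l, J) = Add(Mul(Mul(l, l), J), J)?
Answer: -486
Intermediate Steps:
Function('b')(m) = Pow(Add(-6, Mul(2, m)), -1) (Function('b')(m) = Pow(Add(m, Add(-6, m)), -1) = Pow(Add(-6, Mul(2, m)), -1))
Function('D')(l, J) = Add(J, Mul(J, Pow(l, 2))) (Function('D')(l, J) = Add(Mul(Pow(l, 2), J), J) = Add(Mul(J, Pow(l, 2)), J) = Add(J, Mul(J, Pow(l, 2))))
Function('M')(F) = Mul(Add(-6, F), Add(F, Mul(Rational(1, 2), Pow(Add(-3, F), -1)))) (Function('M')(F) = Mul(Add(F, -6), Add(F, Mul(Rational(1, 2), Pow(Add(-3, F), -1)))) = Mul(Add(-6, F), Add(F, Mul(Rational(1, 2), Pow(Add(-3, F), -1)))))
Mul(Function('D')(-3, -3), Function('M')(8)) = Mul(Mul(-3, Add(1, Pow(-3, 2))), Mul(Pow(Add(-3, 8), -1), Add(-3, Mul(Rational(1, 2), 8), Mul(8, Add(-6, 8), Add(-3, 8))))) = Mul(Mul(-3, Add(1, 9)), Mul(Pow(5, -1), Add(-3, 4, Mul(8, 2, 5)))) = Mul(Mul(-3, 10), Mul(Rational(1, 5), Add(-3, 4, 80))) = Mul(-30, Mul(Rational(1, 5), 81)) = Mul(-30, Rational(81, 5)) = -486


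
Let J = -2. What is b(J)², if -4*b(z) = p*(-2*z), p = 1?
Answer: 1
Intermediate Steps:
b(z) = z/2 (b(z) = -(-2*z)/4 = -(-1)*z/2 = z/2)
b(J)² = ((½)*(-2))² = (-1)² = 1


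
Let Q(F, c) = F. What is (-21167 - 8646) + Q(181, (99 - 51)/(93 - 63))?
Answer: -29632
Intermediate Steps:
(-21167 - 8646) + Q(181, (99 - 51)/(93 - 63)) = (-21167 - 8646) + 181 = -29813 + 181 = -29632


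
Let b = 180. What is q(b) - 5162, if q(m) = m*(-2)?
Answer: -5522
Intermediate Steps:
q(m) = -2*m
q(b) - 5162 = -2*180 - 5162 = -360 - 5162 = -5522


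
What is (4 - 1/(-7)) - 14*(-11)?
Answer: 1107/7 ≈ 158.14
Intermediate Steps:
(4 - 1/(-7)) - 14*(-11) = (4 - 1*(-⅐)) + 154 = (4 + ⅐) + 154 = 29/7 + 154 = 1107/7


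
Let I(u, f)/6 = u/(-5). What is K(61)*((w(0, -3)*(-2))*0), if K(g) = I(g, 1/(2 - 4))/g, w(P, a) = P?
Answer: 0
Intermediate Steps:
I(u, f) = -6*u/5 (I(u, f) = 6*(u/(-5)) = 6*(u*(-⅕)) = 6*(-u/5) = -6*u/5)
K(g) = -6/5 (K(g) = (-6*g/5)/g = -6/5)
K(61)*((w(0, -3)*(-2))*0) = -6*0*(-2)*0/5 = -0*0 = -6/5*0 = 0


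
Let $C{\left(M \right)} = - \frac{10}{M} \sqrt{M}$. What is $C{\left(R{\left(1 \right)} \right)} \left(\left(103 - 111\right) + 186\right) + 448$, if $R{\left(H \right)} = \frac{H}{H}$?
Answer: $-1332$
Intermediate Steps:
$R{\left(H \right)} = 1$
$C{\left(M \right)} = - \frac{10}{\sqrt{M}}$
$C{\left(R{\left(1 \right)} \right)} \left(\left(103 - 111\right) + 186\right) + 448 = - 10 \frac{1}{\sqrt{1}} \left(\left(103 - 111\right) + 186\right) + 448 = \left(-10\right) 1 \left(-8 + 186\right) + 448 = \left(-10\right) 178 + 448 = -1780 + 448 = -1332$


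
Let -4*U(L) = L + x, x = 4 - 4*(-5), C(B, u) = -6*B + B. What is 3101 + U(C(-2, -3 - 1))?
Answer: 6185/2 ≈ 3092.5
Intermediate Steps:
C(B, u) = -5*B
x = 24 (x = 4 + 20 = 24)
U(L) = -6 - L/4 (U(L) = -(L + 24)/4 = -(24 + L)/4 = -6 - L/4)
3101 + U(C(-2, -3 - 1)) = 3101 + (-6 - (-5)*(-2)/4) = 3101 + (-6 - ¼*10) = 3101 + (-6 - 5/2) = 3101 - 17/2 = 6185/2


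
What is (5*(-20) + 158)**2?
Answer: 3364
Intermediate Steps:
(5*(-20) + 158)**2 = (-100 + 158)**2 = 58**2 = 3364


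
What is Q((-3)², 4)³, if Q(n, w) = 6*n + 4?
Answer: 195112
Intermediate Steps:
Q(n, w) = 4 + 6*n
Q((-3)², 4)³ = (4 + 6*(-3)²)³ = (4 + 6*9)³ = (4 + 54)³ = 58³ = 195112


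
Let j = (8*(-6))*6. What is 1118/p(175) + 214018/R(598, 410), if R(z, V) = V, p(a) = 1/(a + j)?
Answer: -25791461/205 ≈ -1.2581e+5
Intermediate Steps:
j = -288 (j = -48*6 = -288)
p(a) = 1/(-288 + a) (p(a) = 1/(a - 288) = 1/(-288 + a))
1118/p(175) + 214018/R(598, 410) = 1118/(1/(-288 + 175)) + 214018/410 = 1118/(1/(-113)) + 214018*(1/410) = 1118/(-1/113) + 107009/205 = 1118*(-113) + 107009/205 = -126334 + 107009/205 = -25791461/205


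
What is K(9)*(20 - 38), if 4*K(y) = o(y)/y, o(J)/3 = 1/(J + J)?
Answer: -1/12 ≈ -0.083333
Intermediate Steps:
o(J) = 3/(2*J) (o(J) = 3/(J + J) = 3/((2*J)) = 3*(1/(2*J)) = 3/(2*J))
K(y) = 3/(8*y**2) (K(y) = ((3/(2*y))/y)/4 = (3/(2*y**2))/4 = 3/(8*y**2))
K(9)*(20 - 38) = ((3/8)/9**2)*(20 - 38) = ((3/8)*(1/81))*(-18) = (1/216)*(-18) = -1/12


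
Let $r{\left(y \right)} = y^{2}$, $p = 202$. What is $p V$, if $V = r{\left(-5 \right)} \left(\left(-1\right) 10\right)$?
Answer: $-50500$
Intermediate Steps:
$V = -250$ ($V = \left(-5\right)^{2} \left(\left(-1\right) 10\right) = 25 \left(-10\right) = -250$)
$p V = 202 \left(-250\right) = -50500$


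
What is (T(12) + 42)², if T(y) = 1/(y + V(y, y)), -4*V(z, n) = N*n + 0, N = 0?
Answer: 255025/144 ≈ 1771.0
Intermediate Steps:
V(z, n) = 0 (V(z, n) = -(0*n + 0)/4 = -(0 + 0)/4 = -¼*0 = 0)
T(y) = 1/y (T(y) = 1/(y + 0) = 1/y)
(T(12) + 42)² = (1/12 + 42)² = (505/12)² = 255025/144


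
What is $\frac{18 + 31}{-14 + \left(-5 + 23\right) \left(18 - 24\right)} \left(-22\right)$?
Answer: $\frac{539}{61} \approx 8.8361$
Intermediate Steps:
$\frac{18 + 31}{-14 + \left(-5 + 23\right) \left(18 - 24\right)} \left(-22\right) = \frac{49}{-14 + 18 \left(-6\right)} \left(-22\right) = \frac{49}{-14 - 108} \left(-22\right) = \frac{49}{-122} \left(-22\right) = 49 \left(- \frac{1}{122}\right) \left(-22\right) = \left(- \frac{49}{122}\right) \left(-22\right) = \frac{539}{61}$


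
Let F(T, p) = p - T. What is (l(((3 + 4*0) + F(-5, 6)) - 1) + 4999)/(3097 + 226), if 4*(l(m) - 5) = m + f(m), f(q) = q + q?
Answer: 20055/13292 ≈ 1.5088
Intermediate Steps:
f(q) = 2*q
l(m) = 5 + 3*m/4 (l(m) = 5 + (m + 2*m)/4 = 5 + (3*m)/4 = 5 + 3*m/4)
(l(((3 + 4*0) + F(-5, 6)) - 1) + 4999)/(3097 + 226) = ((5 + 3*(((3 + 4*0) + (6 - 1*(-5))) - 1)/4) + 4999)/(3097 + 226) = ((5 + 3*(((3 + 0) + (6 + 5)) - 1)/4) + 4999)/3323 = ((5 + 3*((3 + 11) - 1)/4) + 4999)*(1/3323) = ((5 + 3*(14 - 1)/4) + 4999)*(1/3323) = ((5 + (¾)*13) + 4999)*(1/3323) = ((5 + 39/4) + 4999)*(1/3323) = (59/4 + 4999)*(1/3323) = (20055/4)*(1/3323) = 20055/13292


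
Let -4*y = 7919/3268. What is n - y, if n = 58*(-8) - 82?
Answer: -7129393/13072 ≈ -545.39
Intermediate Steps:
n = -546 (n = -464 - 82 = -546)
y = -7919/13072 (y = -7919/(4*3268) = -¼*7919/3268 = -7919/13072 ≈ -0.60580)
n - y = -546 - 1*(-7919/13072) = -546 + 7919/13072 = -7129393/13072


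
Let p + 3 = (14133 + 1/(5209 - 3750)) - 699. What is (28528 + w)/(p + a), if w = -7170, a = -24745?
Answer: -31161322/16507125 ≈ -1.8878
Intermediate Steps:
p = 19595830/1459 (p = -3 + ((14133 + 1/(5209 - 3750)) - 699) = -3 + ((14133 + 1/1459) - 699) = -3 + (20620048/1459 - 699) = -3 + 19600207/1459 = 19595830/1459 ≈ 13431.)
(28528 + w)/(p + a) = (28528 - 7170)/(19595830/1459 - 24745) = 21358/(-16507125/1459) = 21358*(-1459/16507125) = -31161322/16507125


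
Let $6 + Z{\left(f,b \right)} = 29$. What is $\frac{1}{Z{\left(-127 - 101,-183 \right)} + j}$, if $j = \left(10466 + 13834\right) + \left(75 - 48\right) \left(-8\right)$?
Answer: $\frac{1}{24107} \approx 4.1482 \cdot 10^{-5}$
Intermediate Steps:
$Z{\left(f,b \right)} = 23$ ($Z{\left(f,b \right)} = -6 + 29 = 23$)
$j = 24084$ ($j = 24300 + 27 \left(-8\right) = 24300 - 216 = 24084$)
$\frac{1}{Z{\left(-127 - 101,-183 \right)} + j} = \frac{1}{23 + 24084} = \frac{1}{24107}$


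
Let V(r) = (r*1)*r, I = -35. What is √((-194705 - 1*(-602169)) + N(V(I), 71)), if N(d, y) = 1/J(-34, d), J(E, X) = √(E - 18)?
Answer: √(275445664 - 26*I*√13)/26 ≈ 638.33 - 0.00010862*I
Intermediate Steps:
J(E, X) = √(-18 + E)
V(r) = r² (V(r) = r*r = r²)
N(d, y) = -I*√13/26 (N(d, y) = 1/(√(-18 - 34)) = 1/(√(-52)) = 1/(2*I*√13) = -I*√13/26)
√((-194705 - 1*(-602169)) + N(V(I), 71)) = √((-194705 - 1*(-602169)) - I*√13/26) = √((-194705 + 602169) - I*√13/26) = √(407464 - I*√13/26)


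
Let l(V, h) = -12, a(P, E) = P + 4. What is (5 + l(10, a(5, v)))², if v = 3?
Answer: 49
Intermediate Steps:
a(P, E) = 4 + P
(5 + l(10, a(5, v)))² = (5 - 12)² = (-7)² = 49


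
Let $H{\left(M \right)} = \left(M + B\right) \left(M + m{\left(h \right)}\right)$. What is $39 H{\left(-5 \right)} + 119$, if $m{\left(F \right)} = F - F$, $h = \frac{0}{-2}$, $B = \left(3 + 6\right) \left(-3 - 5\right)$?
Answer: $15134$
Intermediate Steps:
$B = -72$ ($B = 9 \left(-8\right) = -72$)
$h = 0$ ($h = 0 \left(- \frac{1}{2}\right) = 0$)
$m{\left(F \right)} = 0$
$H{\left(M \right)} = M \left(-72 + M\right)$ ($H{\left(M \right)} = \left(M - 72\right) \left(M + 0\right) = \left(-72 + M\right) M = M \left(-72 + M\right)$)
$39 H{\left(-5 \right)} + 119 = 39 \left(- 5 \left(-72 - 5\right)\right) + 119 = 39 \left(\left(-5\right) \left(-77\right)\right) + 119 = 39 \cdot 385 + 119 = 15015 + 119 = 15134$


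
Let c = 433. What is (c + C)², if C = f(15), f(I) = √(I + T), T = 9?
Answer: 187513 + 1732*√6 ≈ 1.9176e+5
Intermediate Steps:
f(I) = √(9 + I) (f(I) = √(I + 9) = √(9 + I))
C = 2*√6 (C = √(9 + 15) = √24 = 2*√6 ≈ 4.8990)
(c + C)² = (433 + 2*√6)²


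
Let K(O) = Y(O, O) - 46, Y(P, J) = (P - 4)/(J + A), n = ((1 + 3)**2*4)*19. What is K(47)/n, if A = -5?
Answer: -1889/51072 ≈ -0.036987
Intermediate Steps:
n = 1216 (n = (4**2*4)*19 = (16*4)*19 = 64*19 = 1216)
Y(P, J) = (-4 + P)/(-5 + J) (Y(P, J) = (P - 4)/(J - 5) = (-4 + P)/(-5 + J))
K(O) = -46 + (-4 + O)/(-5 + O) (K(O) = (-4 + O)/(-5 + O) - 46 = -46 + (-4 + O)/(-5 + O))
K(47)/n = ((226 - 45*47)/(-5 + 47))/1216 = ((226 - 2115)/42)*(1/1216) = ((1/42)*(-1889))*(1/1216) = -1889/42*1/1216 = -1889/51072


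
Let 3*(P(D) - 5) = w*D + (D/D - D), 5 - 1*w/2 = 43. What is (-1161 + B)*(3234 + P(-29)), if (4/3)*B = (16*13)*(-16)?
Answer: -14568269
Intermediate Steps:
w = -76 (w = 10 - 2*43 = 10 - 86 = -76)
P(D) = 16/3 - 77*D/3 (P(D) = 5 + (-76*D + (D/D - D))/3 = 5 + (-76*D + (1 - D))/3 = 5 + (1 - 77*D)/3 = 5 + (1/3 - 77*D/3) = 16/3 - 77*D/3)
B = -2496 (B = 3*((16*13)*(-16))/4 = 3*(208*(-16))/4 = (3/4)*(-3328) = -2496)
(-1161 + B)*(3234 + P(-29)) = (-1161 - 2496)*(3234 + (16/3 - 77/3*(-29))) = -3657*(3234 + (16/3 + 2233/3)) = -3657*(3234 + 2249/3) = -3657*11951/3 = -14568269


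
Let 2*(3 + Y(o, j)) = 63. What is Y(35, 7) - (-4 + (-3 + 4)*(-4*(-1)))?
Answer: 57/2 ≈ 28.500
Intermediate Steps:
Y(o, j) = 57/2 (Y(o, j) = -3 + (1/2)*63 = -3 + 63/2 = 57/2)
Y(35, 7) - (-4 + (-3 + 4)*(-4*(-1))) = 57/2 - (-4 + (-3 + 4)*(-4*(-1))) = 57/2 - (-4 + 1*4) = 57/2 - (-4 + 4) = 57/2 - 1*0 = 57/2 + 0 = 57/2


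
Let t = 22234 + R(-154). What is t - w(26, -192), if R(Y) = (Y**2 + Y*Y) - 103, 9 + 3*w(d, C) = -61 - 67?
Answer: 208826/3 ≈ 69609.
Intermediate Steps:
w(d, C) = -137/3 (w(d, C) = -3 + (-61 - 67)/3 = -3 + (1/3)*(-128) = -3 - 128/3 = -137/3)
R(Y) = -103 + 2*Y**2 (R(Y) = (Y**2 + Y**2) - 103 = 2*Y**2 - 103 = -103 + 2*Y**2)
t = 69563 (t = 22234 + (-103 + 2*(-154)**2) = 22234 + (-103 + 2*23716) = 22234 + (-103 + 47432) = 22234 + 47329 = 69563)
t - w(26, -192) = 69563 - 1*(-137/3) = 69563 + 137/3 = 208826/3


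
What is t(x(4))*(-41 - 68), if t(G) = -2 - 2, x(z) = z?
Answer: 436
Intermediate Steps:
t(G) = -4
t(x(4))*(-41 - 68) = -4*(-41 - 68) = -4*(-109) = 436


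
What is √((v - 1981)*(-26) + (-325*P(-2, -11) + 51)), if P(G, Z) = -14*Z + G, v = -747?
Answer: √21579 ≈ 146.90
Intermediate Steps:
P(G, Z) = G - 14*Z
√((v - 1981)*(-26) + (-325*P(-2, -11) + 51)) = √((-747 - 1981)*(-26) + (-325*(-2 - 14*(-11)) + 51)) = √(-2728*(-26) + (-325*(-2 + 154) + 51)) = √(70928 + (-325*152 + 51)) = √(70928 + (-49400 + 51)) = √(70928 - 49349) = √21579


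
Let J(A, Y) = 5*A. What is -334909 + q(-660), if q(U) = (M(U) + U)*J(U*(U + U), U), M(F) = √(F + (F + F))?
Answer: -2875294909 + 26136000*I*√55 ≈ -2.8753e+9 + 1.9383e+8*I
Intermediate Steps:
M(F) = √3*√F (M(F) = √(F + 2*F) = √(3*F) = √3*√F)
q(U) = 10*U²*(U + √3*√U) (q(U) = (√3*√U + U)*(5*(U*(U + U))) = (U + √3*√U)*(5*(U*(2*U))) = (U + √3*√U)*(5*(2*U²)) = (U + √3*√U)*(10*U²) = 10*U²*(U + √3*√U))
-334909 + q(-660) = -334909 + (10*(-660)³ + 10*√3*(-660)^(5/2)) = -334909 + (10*(-287496000) + 10*√3*(871200*I*√165)) = -334909 + (-2874960000 + 26136000*I*√55) = -2875294909 + 26136000*I*√55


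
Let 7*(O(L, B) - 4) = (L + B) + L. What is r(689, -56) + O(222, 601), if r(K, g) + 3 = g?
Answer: 660/7 ≈ 94.286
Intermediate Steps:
O(L, B) = 4 + B/7 + 2*L/7 (O(L, B) = 4 + ((L + B) + L)/7 = 4 + ((B + L) + L)/7 = 4 + (B + 2*L)/7 = 4 + (B/7 + 2*L/7) = 4 + B/7 + 2*L/7)
r(K, g) = -3 + g
r(689, -56) + O(222, 601) = (-3 - 56) + (4 + (⅐)*601 + (2/7)*222) = -59 + (4 + 601/7 + 444/7) = -59 + 1073/7 = 660/7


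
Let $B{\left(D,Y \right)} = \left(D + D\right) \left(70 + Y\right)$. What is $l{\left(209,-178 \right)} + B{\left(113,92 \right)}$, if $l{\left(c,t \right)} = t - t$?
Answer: $36612$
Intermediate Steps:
$B{\left(D,Y \right)} = 2 D \left(70 + Y\right)$
$l{\left(c,t \right)} = 0$
$l{\left(209,-178 \right)} + B{\left(113,92 \right)} = 0 + 2 \cdot 113 \left(70 + 92\right) = 0 + 2 \cdot 113 \cdot 162 = 0 + 36612 = 36612$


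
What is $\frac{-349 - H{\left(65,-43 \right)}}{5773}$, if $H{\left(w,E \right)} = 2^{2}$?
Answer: $- \frac{353}{5773} \approx -0.061147$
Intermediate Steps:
$H{\left(w,E \right)} = 4$
$\frac{-349 - H{\left(65,-43 \right)}}{5773} = \frac{-349 - 4}{5773} = \left(-349 - 4\right) \frac{1}{5773} = \left(-353\right) \frac{1}{5773} = - \frac{353}{5773}$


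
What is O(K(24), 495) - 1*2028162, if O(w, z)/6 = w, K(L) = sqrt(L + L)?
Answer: -2028162 + 24*sqrt(3) ≈ -2.0281e+6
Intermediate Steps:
K(L) = sqrt(2)*sqrt(L) (K(L) = sqrt(2*L) = sqrt(2)*sqrt(L))
O(w, z) = 6*w
O(K(24), 495) - 1*2028162 = 6*(sqrt(2)*sqrt(24)) - 1*2028162 = 6*(sqrt(2)*(2*sqrt(6))) - 2028162 = 6*(4*sqrt(3)) - 2028162 = 24*sqrt(3) - 2028162 = -2028162 + 24*sqrt(3)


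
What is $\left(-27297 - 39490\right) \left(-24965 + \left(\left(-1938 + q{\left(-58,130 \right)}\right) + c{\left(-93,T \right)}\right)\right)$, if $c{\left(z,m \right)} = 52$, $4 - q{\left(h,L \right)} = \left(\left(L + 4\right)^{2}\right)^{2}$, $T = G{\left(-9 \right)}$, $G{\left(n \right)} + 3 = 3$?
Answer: $21535119722221$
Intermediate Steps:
$G{\left(n \right)} = 0$ ($G{\left(n \right)} = -3 + 3 = 0$)
$T = 0$
$q{\left(h,L \right)} = 4 - \left(4 + L\right)^{4}$ ($q{\left(h,L \right)} = 4 - \left(\left(L + 4\right)^{2}\right)^{2} = 4 - \left(\left(4 + L\right)^{2}\right)^{2} = 4 - \left(4 + L\right)^{4}$)
$\left(-27297 - 39490\right) \left(-24965 + \left(\left(-1938 + q{\left(-58,130 \right)}\right) + c{\left(-93,T \right)}\right)\right) = \left(-27297 - 39490\right) \left(-24965 + \left(\left(-1938 + \left(4 - \left(4 + 130\right)^{4}\right)\right) + 52\right)\right) = - 66787 \left(-24965 + \left(\left(-1938 + \left(4 - 134^{4}\right)\right) + 52\right)\right) = - 66787 \left(-24965 + \left(\left(-1938 + \left(4 - 322417936\right)\right) + 52\right)\right) = - 66787 \left(-24965 + \left(\left(-1938 - 322417932\right) + 52\right)\right) = - 66787 \left(-24965 + \left(-322419870 + 52\right)\right) = - 66787 \left(-24965 - 322419818\right) = \left(-66787\right) \left(-322444783\right) = 21535119722221$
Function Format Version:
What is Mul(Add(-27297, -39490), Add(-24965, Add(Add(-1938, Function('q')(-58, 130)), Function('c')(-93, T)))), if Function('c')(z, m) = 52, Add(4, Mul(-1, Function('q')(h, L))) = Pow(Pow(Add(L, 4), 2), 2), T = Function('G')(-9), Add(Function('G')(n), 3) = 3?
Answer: 21535119722221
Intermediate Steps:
Function('G')(n) = 0 (Function('G')(n) = Add(-3, 3) = 0)
T = 0
Function('q')(h, L) = Add(4, Mul(-1, Pow(Add(4, L), 4))) (Function('q')(h, L) = Add(4, Mul(-1, Pow(Pow(Add(L, 4), 2), 2))) = Add(4, Mul(-1, Pow(Pow(Add(4, L), 2), 2))) = Add(4, Mul(-1, Pow(Add(4, L), 4))))
Mul(Add(-27297, -39490), Add(-24965, Add(Add(-1938, Function('q')(-58, 130)), Function('c')(-93, T)))) = Mul(Add(-27297, -39490), Add(-24965, Add(Add(-1938, Add(4, Mul(-1, Pow(Add(4, 130), 4)))), 52))) = Mul(-66787, Add(-24965, Add(Add(-1938, Add(4, Mul(-1, Pow(134, 4)))), 52))) = Mul(-66787, Add(-24965, Add(Add(-1938, Add(4, Mul(-1, 322417936))), 52))) = Mul(-66787, Add(-24965, Add(Add(-1938, Add(4, -322417936)), 52))) = Mul(-66787, Add(-24965, Add(Add(-1938, -322417932), 52))) = Mul(-66787, Add(-24965, Add(-322419870, 52))) = Mul(-66787, Add(-24965, -322419818)) = Mul(-66787, -322444783) = 21535119722221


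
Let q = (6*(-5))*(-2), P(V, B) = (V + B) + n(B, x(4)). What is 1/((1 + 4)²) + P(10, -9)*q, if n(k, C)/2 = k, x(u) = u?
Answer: -25499/25 ≈ -1020.0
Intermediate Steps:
n(k, C) = 2*k
P(V, B) = V + 3*B (P(V, B) = (V + B) + 2*B = (B + V) + 2*B = V + 3*B)
q = 60 (q = -30*(-2) = 60)
1/((1 + 4)²) + P(10, -9)*q = 1/((1 + 4)²) + (10 + 3*(-9))*60 = 1/(5²) + (10 - 27)*60 = 1/25 - 17*60 = 1/25 - 1020 = -25499/25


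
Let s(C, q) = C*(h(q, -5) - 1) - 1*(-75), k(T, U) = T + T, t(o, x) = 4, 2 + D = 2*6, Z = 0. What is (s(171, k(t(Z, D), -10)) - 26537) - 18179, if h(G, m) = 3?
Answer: -44299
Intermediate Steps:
D = 10 (D = -2 + 2*6 = -2 + 12 = 10)
k(T, U) = 2*T
s(C, q) = 75 + 2*C (s(C, q) = C*(3 - 1) - 1*(-75) = C*2 + 75 = 2*C + 75 = 75 + 2*C)
(s(171, k(t(Z, D), -10)) - 26537) - 18179 = ((75 + 2*171) - 26537) - 18179 = ((75 + 342) - 26537) - 18179 = (417 - 26537) - 18179 = -26120 - 18179 = -44299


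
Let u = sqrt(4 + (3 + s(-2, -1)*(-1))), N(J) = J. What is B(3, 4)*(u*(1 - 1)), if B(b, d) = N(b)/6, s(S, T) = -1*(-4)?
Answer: 0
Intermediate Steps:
s(S, T) = 4
B(b, d) = b/6
u = sqrt(3) (u = sqrt(4 + (3 + 4*(-1))) = sqrt(4 + (3 - 4)) = sqrt(4 - 1) = sqrt(3) ≈ 1.7320)
B(3, 4)*(u*(1 - 1)) = ((1/6)*3)*(sqrt(3)*(1 - 1)) = (sqrt(3)*0)/2 = (1/2)*0 = 0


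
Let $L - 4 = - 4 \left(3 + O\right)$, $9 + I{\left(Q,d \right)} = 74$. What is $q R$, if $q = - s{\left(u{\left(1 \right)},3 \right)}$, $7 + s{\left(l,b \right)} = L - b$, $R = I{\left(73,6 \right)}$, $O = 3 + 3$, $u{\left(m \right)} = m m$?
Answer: $2730$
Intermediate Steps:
$u{\left(m \right)} = m^{2}$
$I{\left(Q,d \right)} = 65$ ($I{\left(Q,d \right)} = -9 + 74 = 65$)
$O = 6$
$R = 65$
$L = -32$ ($L = 4 - 4 \left(3 + 6\right) = 4 - 36 = -32$)
$s{\left(l,b \right)} = -39 - b$ ($s{\left(l,b \right)} = -7 - \left(32 + b\right) = -39 - b$)
$q = 42$ ($q = - (-39 - 3) = \left(-1\right) \left(-42\right) = 42$)
$q R = 42 \cdot 65 = 2730$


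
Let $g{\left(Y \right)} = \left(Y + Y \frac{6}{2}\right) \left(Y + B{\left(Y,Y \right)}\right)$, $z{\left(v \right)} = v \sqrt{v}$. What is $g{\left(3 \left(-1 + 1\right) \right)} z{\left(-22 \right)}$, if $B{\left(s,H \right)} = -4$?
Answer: $0$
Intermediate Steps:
$z{\left(v \right)} = v^{\frac{3}{2}}$
$g{\left(Y \right)} = 4 Y \left(-4 + Y\right)$ ($g{\left(Y \right)} = \left(Y + Y \frac{6}{2}\right) \left(Y - 4\right) = \left(Y + Y 6 \cdot \frac{1}{2}\right) \left(-4 + Y\right) = \left(Y + Y 3\right) \left(-4 + Y\right) = \left(Y + 3 Y\right) \left(-4 + Y\right) = 4 Y \left(-4 + Y\right)$)
$g{\left(3 \left(-1 + 1\right) \right)} z{\left(-22 \right)} = 4 \cdot 3 \left(-1 + 1\right) \left(-4 + 3 \left(-1 + 1\right)\right) \left(-22\right)^{\frac{3}{2}} = 4 \cdot 3 \cdot 0 \left(-4 + 3 \cdot 0\right) \left(- 22 i \sqrt{22}\right) = 4 \cdot 0 \left(-4 + 0\right) \left(- 22 i \sqrt{22}\right) = 4 \cdot 0 \left(-4\right) \left(- 22 i \sqrt{22}\right) = 0 \left(- 22 i \sqrt{22}\right) = 0$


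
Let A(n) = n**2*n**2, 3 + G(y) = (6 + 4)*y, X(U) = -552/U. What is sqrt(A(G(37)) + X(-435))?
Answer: sqrt(381417189335705)/145 ≈ 1.3469e+5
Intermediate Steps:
G(y) = -3 + 10*y (G(y) = -3 + (6 + 4)*y = -3 + 10*y)
A(n) = n**4
sqrt(A(G(37)) + X(-435)) = sqrt((-3 + 10*37)**4 - 552/(-435)) = sqrt((-3 + 370)**4 - 552*(-1/435)) = sqrt(367**4 + 184/145) = sqrt(18141126721 + 184/145) = sqrt(2630463374729/145) = sqrt(381417189335705)/145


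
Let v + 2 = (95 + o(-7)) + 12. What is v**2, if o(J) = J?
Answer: 9604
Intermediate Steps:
v = 98 (v = -2 + ((95 - 7) + 12) = -2 + (88 + 12) = -2 + 100 = 98)
v**2 = 98**2 = 9604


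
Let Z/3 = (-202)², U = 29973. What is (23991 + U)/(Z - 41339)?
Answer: 53964/81073 ≈ 0.66562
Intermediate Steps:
Z = 122412 (Z = 3*(-202)² = 3*40804 = 122412)
(23991 + U)/(Z - 41339) = (23991 + 29973)/(122412 - 41339) = 53964/81073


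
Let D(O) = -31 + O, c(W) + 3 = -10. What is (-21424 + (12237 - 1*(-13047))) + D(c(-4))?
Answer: 3816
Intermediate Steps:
c(W) = -13 (c(W) = -3 - 10 = -13)
(-21424 + (12237 - 1*(-13047))) + D(c(-4)) = (-21424 + (12237 - 1*(-13047))) + (-31 - 13) = (-21424 + (12237 + 13047)) - 44 = (-21424 + 25284) - 44 = 3860 - 44 = 3816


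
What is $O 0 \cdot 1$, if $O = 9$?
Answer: $0$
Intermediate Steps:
$O 0 \cdot 1 = 9 \cdot 0 \cdot 1 = 0 \cdot 1 = 0$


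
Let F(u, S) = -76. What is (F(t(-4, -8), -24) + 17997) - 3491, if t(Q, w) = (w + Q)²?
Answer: 14430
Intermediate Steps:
t(Q, w) = (Q + w)²
(F(t(-4, -8), -24) + 17997) - 3491 = (-76 + 17997) - 3491 = 17921 - 3491 = 14430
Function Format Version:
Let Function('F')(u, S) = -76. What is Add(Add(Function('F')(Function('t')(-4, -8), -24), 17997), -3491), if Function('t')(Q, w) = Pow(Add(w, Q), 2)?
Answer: 14430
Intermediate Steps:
Function('t')(Q, w) = Pow(Add(Q, w), 2)
Add(Add(Function('F')(Function('t')(-4, -8), -24), 17997), -3491) = Add(Add(-76, 17997), -3491) = Add(17921, -3491) = 14430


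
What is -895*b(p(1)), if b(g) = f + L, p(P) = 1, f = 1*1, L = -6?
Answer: 4475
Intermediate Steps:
f = 1
b(g) = -5 (b(g) = 1 - 6 = -5)
-895*b(p(1)) = -895*(-5) = 4475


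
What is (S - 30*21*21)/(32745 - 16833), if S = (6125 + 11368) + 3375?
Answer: 1273/2652 ≈ 0.48002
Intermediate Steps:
S = 20868 (S = 17493 + 3375 = 20868)
(S - 30*21*21)/(32745 - 16833) = (20868 - 30*21*21)/(32745 - 16833) = (20868 - 630*21)/15912 = (20868 - 13230)*(1/15912) = 7638*(1/15912) = 1273/2652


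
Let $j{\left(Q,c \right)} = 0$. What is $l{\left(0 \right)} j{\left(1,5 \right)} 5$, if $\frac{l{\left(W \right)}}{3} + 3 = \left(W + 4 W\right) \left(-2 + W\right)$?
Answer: $0$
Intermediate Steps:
$l{\left(W \right)} = -9 + 15 W \left(-2 + W\right)$ ($l{\left(W \right)} = -9 + 3 \left(W + 4 W\right) \left(-2 + W\right) = -9 + 3 \cdot 5 W \left(-2 + W\right) = -9 + 15 W \left(-2 + W\right)$)
$l{\left(0 \right)} j{\left(1,5 \right)} 5 = \left(-9 - 0 + 15 \cdot 0^{2}\right) 0 \cdot 5 = \left(-9 + 0 + 15 \cdot 0\right) 0 \cdot 5 = \left(-9 + 0 + 0\right) 0 \cdot 5 = \left(-9\right) 0 \cdot 5 = 0 \cdot 5 = 0$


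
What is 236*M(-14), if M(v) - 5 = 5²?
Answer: 7080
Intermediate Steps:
M(v) = 30 (M(v) = 5 + 5² = 5 + 25 = 30)
236*M(-14) = 236*30 = 7080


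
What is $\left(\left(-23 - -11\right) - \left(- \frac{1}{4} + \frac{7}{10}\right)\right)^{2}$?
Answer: $\frac{62001}{400} \approx 155.0$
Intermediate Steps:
$\left(\left(-23 - -11\right) - \left(- \frac{1}{4} + \frac{7}{10}\right)\right)^{2} = \left(\left(-23 + 11\right) - \frac{9}{20}\right)^{2} = \left(-12 + \left(\frac{1}{4} - \frac{7}{10}\right)\right)^{2} = \left(-12 - \frac{9}{20}\right)^{2} = \left(- \frac{249}{20}\right)^{2} = \frac{62001}{400}$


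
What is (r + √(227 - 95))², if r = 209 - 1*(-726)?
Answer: 874357 + 3740*√33 ≈ 8.9584e+5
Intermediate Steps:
r = 935 (r = 209 + 726 = 935)
(r + √(227 - 95))² = (935 + √(227 - 95))² = (935 + √132)² = (935 + 2*√33)²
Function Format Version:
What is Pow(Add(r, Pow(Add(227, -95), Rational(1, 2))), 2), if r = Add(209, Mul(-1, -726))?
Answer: Add(874357, Mul(3740, Pow(33, Rational(1, 2)))) ≈ 8.9584e+5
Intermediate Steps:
r = 935 (r = Add(209, 726) = 935)
Pow(Add(r, Pow(Add(227, -95), Rational(1, 2))), 2) = Pow(Add(935, Pow(Add(227, -95), Rational(1, 2))), 2) = Pow(Add(935, Pow(132, Rational(1, 2))), 2) = Pow(Add(935, Mul(2, Pow(33, Rational(1, 2)))), 2)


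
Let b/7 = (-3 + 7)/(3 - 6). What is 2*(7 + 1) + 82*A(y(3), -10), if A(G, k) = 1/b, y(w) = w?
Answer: 101/14 ≈ 7.2143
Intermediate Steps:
b = -28/3 (b = 7*((-3 + 7)/(3 - 6)) = 7*(4/(-3)) = 7*(4*(-1/3)) = 7*(-4/3) = -28/3 ≈ -9.3333)
A(G, k) = -3/28 (A(G, k) = 1/(-28/3) = -3/28)
2*(7 + 1) + 82*A(y(3), -10) = 2*(7 + 1) + 82*(-3/28) = 2*8 - 123/14 = 16 - 123/14 = 101/14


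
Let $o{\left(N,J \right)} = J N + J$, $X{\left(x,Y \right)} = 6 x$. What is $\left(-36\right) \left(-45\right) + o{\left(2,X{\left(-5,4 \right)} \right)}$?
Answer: $1530$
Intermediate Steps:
$o{\left(N,J \right)} = J + J N$
$\left(-36\right) \left(-45\right) + o{\left(2,X{\left(-5,4 \right)} \right)} = \left(-36\right) \left(-45\right) + 6 \left(-5\right) \left(1 + 2\right) = 1620 - 90 = 1530$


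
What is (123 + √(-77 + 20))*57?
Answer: 7011 + 57*I*√57 ≈ 7011.0 + 430.34*I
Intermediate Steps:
(123 + √(-77 + 20))*57 = (123 + √(-57))*57 = (123 + I*√57)*57 = 7011 + 57*I*√57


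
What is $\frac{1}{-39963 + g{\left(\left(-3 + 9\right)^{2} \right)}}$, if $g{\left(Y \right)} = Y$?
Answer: $- \frac{1}{39927} \approx -2.5046 \cdot 10^{-5}$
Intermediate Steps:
$\frac{1}{-39963 + g{\left(\left(-3 + 9\right)^{2} \right)}} = \frac{1}{-39963 + \left(-3 + 9\right)^{2}} = \frac{1}{-39963 + 6^{2}} = \frac{1}{-39963 + 36} = \frac{1}{-39927} = - \frac{1}{39927}$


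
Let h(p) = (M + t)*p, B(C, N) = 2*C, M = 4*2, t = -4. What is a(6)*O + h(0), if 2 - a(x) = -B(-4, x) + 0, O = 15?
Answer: -90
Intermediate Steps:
M = 8
a(x) = -6 (a(x) = 2 - (-2*(-4) + 0) = 2 - (-1*(-8) + 0) = 2 - (8 + 0) = 2 - 1*8 = 2 - 8 = -6)
h(p) = 4*p (h(p) = (8 - 4)*p = 4*p)
a(6)*O + h(0) = -6*15 + 4*0 = -90 + 0 = -90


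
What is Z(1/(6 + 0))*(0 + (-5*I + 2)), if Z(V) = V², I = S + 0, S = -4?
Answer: 11/18 ≈ 0.61111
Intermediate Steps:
I = -4 (I = -4 + 0 = -4)
Z(1/(6 + 0))*(0 + (-5*I + 2)) = (1/(6 + 0))²*(0 + (-5*(-4) + 2)) = (1/6)²*(0 + (20 + 2)) = (⅙)²*(0 + 22) = (1/36)*22 = 11/18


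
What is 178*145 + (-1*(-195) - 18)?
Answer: 25987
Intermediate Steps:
178*145 + (-1*(-195) - 18) = 25810 + (195 - 18) = 25810 + 177 = 25987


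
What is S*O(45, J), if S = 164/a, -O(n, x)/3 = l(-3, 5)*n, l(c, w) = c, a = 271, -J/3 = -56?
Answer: 66420/271 ≈ 245.09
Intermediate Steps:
J = 168 (J = -3*(-56) = 168)
O(n, x) = 9*n (O(n, x) = -(-9)*n = 9*n)
S = 164/271 ≈ 0.60517
S*O(45, J) = 164*(9*45)/271 = (164/271)*405 = 66420/271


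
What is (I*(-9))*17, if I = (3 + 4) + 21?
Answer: -4284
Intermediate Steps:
I = 28 (I = 7 + 21 = 28)
(I*(-9))*17 = (28*(-9))*17 = -252*17 = -4284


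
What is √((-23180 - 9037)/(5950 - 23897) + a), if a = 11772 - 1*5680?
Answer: √1962779774927/17947 ≈ 78.063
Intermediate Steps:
a = 6092 (a = 11772 - 5680 = 6092)
√((-23180 - 9037)/(5950 - 23897) + a) = √((-23180 - 9037)/(5950 - 23897) + 6092) = √(-32217/(-17947) + 6092) = √(-32217*(-1/17947) + 6092) = √(32217/17947 + 6092) = √(109365341/17947) = √1962779774927/17947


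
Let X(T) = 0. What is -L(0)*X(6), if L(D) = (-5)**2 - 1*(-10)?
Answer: 0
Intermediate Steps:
L(D) = 35 (L(D) = 25 + 10 = 35)
-L(0)*X(6) = -35*0 = -1*0 = 0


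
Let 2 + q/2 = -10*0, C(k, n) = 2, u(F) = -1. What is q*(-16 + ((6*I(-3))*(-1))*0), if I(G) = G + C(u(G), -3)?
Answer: 64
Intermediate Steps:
I(G) = 2 + G (I(G) = G + 2 = 2 + G)
q = -4 (q = -4 + 2*(-10*0) = -4 + 2*0 = -4 + 0 = -4)
q*(-16 + ((6*I(-3))*(-1))*0) = -4*(-16 + ((6*(2 - 3))*(-1))*0) = -4*(-16 + ((6*(-1))*(-1))*0) = -4*(-16 - 6*(-1)*0) = -4*(-16 + 6*0) = -4*(-16 + 0) = -4*(-16) = 64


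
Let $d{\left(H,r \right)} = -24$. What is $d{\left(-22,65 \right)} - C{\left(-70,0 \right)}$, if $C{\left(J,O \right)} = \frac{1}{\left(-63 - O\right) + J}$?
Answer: $- \frac{3191}{133} \approx -23.992$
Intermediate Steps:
$C{\left(J,O \right)} = \frac{1}{-63 + J - O}$
$d{\left(-22,65 \right)} - C{\left(-70,0 \right)} = -24 - \frac{1}{-63 - 70 - 0} = -24 - \frac{1}{-63 - 70 + 0} = -24 - \frac{1}{-133} = -24 - - \frac{1}{133} = -24 + \frac{1}{133} = - \frac{3191}{133}$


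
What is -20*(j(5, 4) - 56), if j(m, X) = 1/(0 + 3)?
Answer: 3340/3 ≈ 1113.3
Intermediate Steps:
j(m, X) = ⅓ (j(m, X) = 1/3 = ⅓)
-20*(j(5, 4) - 56) = -20*(⅓ - 56) = -20*(-167/3) = 3340/3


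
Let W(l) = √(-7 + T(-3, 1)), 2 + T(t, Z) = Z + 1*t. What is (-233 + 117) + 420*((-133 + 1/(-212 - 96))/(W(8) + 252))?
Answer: (-1276*√11 + 936027*I)/(11*(√11 - 252*I)) ≈ -337.63 + 2.917*I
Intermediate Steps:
T(t, Z) = -2 + Z + t (T(t, Z) = -2 + (Z + 1*t) = -2 + (Z + t) = -2 + Z + t)
W(l) = I*√11 (W(l) = √(-7 + (-2 + 1 - 3)) = √(-7 - 4) = √(-11) = I*√11)
(-233 + 117) + 420*((-133 + 1/(-212 - 96))/(W(8) + 252)) = (-233 + 117) + 420*((-133 + 1/(-212 - 96))/(I*√11 + 252)) = -116 + 420*((-133 + 1/(-308))/(252 + I*√11)) = -116 + 420*((-133 - 1/308)/(252 + I*√11)) = -116 + 420*(-40965/(308*(252 + I*√11))) = -116 - 614475/(11*(252 + I*√11))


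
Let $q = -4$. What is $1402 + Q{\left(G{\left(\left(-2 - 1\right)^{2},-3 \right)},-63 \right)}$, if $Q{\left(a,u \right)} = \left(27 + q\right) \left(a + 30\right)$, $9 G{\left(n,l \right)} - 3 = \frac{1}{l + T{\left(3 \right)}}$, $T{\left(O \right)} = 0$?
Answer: $\frac{56668}{27} \approx 2098.8$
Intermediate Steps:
$G{\left(n,l \right)} = \frac{1}{3} + \frac{1}{9 l}$ ($G{\left(n,l \right)} = \frac{1}{3} + \frac{1}{9 \left(l + 0\right)} = \frac{1}{3} + \frac{1}{9 l}$)
$Q{\left(a,u \right)} = 690 + 23 a$ ($Q{\left(a,u \right)} = \left(27 - 4\right) \left(a + 30\right) = 23 \left(30 + a\right) = 690 + 23 a$)
$1402 + Q{\left(G{\left(\left(-2 - 1\right)^{2},-3 \right)},-63 \right)} = 1402 + \left(690 + 23 \frac{1 + 3 \left(-3\right)}{9 \left(-3\right)}\right) = 1402 + \left(690 + 23 \cdot \frac{1}{9} \left(- \frac{1}{3}\right) \left(1 - 9\right)\right) = 1402 + \left(690 + 23 \cdot \frac{1}{9} \left(- \frac{1}{3}\right) \left(-8\right)\right) = 1402 + \left(690 + 23 \cdot \frac{8}{27}\right) = 1402 + \left(690 + \frac{184}{27}\right) = 1402 + \frac{18814}{27} = \frac{56668}{27}$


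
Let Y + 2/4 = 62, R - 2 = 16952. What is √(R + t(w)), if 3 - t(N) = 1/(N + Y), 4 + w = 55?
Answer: √3815323/15 ≈ 130.22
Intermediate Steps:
R = 16954 (R = 2 + 16952 = 16954)
w = 51 (w = -4 + 55 = 51)
Y = 123/2 (Y = -½ + 62 = 123/2 ≈ 61.500)
t(N) = 3 - 1/(123/2 + N) (t(N) = 3 - 1/(N + 123/2) = 3 - 1/(123/2 + N))
√(R + t(w)) = √(16954 + (367 + 6*51)/(123 + 2*51)) = √(16954 + (367 + 306)/(123 + 102)) = √(16954 + 673/225) = √(3815323/225) = √3815323/15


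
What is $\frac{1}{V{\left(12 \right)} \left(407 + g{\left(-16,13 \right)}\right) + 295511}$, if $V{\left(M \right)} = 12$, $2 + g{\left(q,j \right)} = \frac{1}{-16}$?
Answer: $\frac{4}{1201481} \approx 3.3292 \cdot 10^{-6}$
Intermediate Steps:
$g{\left(q,j \right)} = - \frac{33}{16}$ ($g{\left(q,j \right)} = -2 + \frac{1}{-16} = -2 - \frac{1}{16} = - \frac{33}{16}$)
$\frac{1}{V{\left(12 \right)} \left(407 + g{\left(-16,13 \right)}\right) + 295511} = \frac{1}{12 \left(407 - \frac{33}{16}\right) + 295511} = \frac{1}{12 \cdot \frac{6479}{16} + 295511} = \frac{1}{\frac{19437}{4} + 295511} = \frac{1}{\frac{1201481}{4}} = \frac{4}{1201481}$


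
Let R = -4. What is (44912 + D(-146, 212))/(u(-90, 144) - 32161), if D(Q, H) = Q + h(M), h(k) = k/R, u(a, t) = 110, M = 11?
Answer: -179053/128204 ≈ -1.3966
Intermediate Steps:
h(k) = -k/4 (h(k) = k/(-4) = k*(-1/4) = -k/4)
D(Q, H) = -11/4 + Q (D(Q, H) = Q - 1/4*11 = Q - 11/4 = -11/4 + Q)
(44912 + D(-146, 212))/(u(-90, 144) - 32161) = (44912 + (-11/4 - 146))/(110 - 32161) = (44912 - 595/4)/(-32051) = (179053/4)*(-1/32051) = -179053/128204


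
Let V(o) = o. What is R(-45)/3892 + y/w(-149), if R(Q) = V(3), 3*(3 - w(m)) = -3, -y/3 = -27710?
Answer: 80885493/3892 ≈ 20783.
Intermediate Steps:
y = 83130 (y = -3*(-27710) = 83130)
w(m) = 4 (w(m) = 3 - ⅓*(-3) = 3 + 1 = 4)
R(Q) = 3
R(-45)/3892 + y/w(-149) = 3/3892 + 83130/4 = 3*(1/3892) + 83130*(¼) = 3/3892 + 41565/2 = 80885493/3892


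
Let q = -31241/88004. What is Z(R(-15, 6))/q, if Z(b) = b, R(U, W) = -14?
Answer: 176008/4463 ≈ 39.437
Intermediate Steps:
q = -4463/12572 (q = -31241*1/88004 = -4463/12572 ≈ -0.35500)
Z(R(-15, 6))/q = -14/(-4463/12572) = -14*(-12572/4463) = 176008/4463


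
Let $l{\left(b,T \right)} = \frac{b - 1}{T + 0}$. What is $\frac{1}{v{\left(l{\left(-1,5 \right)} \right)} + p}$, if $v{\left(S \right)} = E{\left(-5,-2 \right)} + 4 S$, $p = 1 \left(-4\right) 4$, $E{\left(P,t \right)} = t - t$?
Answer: $- \frac{5}{88} \approx -0.056818$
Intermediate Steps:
$l{\left(b,T \right)} = \frac{-1 + b}{T}$
$E{\left(P,t \right)} = 0$
$p = -16$ ($p = \left(-4\right) 4 = -16$)
$v{\left(S \right)} = 4 S$ ($v{\left(S \right)} = 0 + 4 S = 4 S$)
$\frac{1}{v{\left(l{\left(-1,5 \right)} \right)} + p} = \frac{1}{4 \frac{-1 - 1}{5} - 16} = \frac{1}{4 \cdot \frac{1}{5} \left(-2\right) - 16} = \frac{1}{4 \left(- \frac{2}{5}\right) - 16} = \frac{1}{- \frac{8}{5} - 16} = \frac{1}{- \frac{88}{5}} = - \frac{5}{88}$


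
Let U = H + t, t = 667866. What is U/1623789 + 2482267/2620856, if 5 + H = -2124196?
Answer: 1397604751/27815144728 ≈ 0.050246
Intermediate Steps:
H = -2124201 (H = -5 - 2124196 = -2124201)
U = -1456335 (U = -2124201 + 667866 = -1456335)
U/1623789 + 2482267/2620856 = -1456335/1623789 + 2482267/2620856 = -1456335*1/1623789 + 2482267*(1/2620856) = -161815/180421 + 2482267/2620856 = 1397604751/27815144728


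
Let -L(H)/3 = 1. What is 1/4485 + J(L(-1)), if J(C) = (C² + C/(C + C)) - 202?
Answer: -1726723/8970 ≈ -192.50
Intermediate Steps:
L(H) = -3 (L(H) = -3*1 = -3)
J(C) = -403/2 + C² (J(C) = (C² + C/((2*C))) - 202 = (C² + (1/(2*C))*C) - 202 = (C² + ½) - 202 = (½ + C²) - 202 = -403/2 + C²)
1/4485 + J(L(-1)) = 1/4485 + (-403/2 + (-3)²) = 1/4485 + (-403/2 + 9) = 1/4485 - 385/2 = -1726723/8970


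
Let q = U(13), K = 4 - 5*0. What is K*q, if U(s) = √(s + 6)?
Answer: 4*√19 ≈ 17.436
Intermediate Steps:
U(s) = √(6 + s)
K = 4 (K = 4 + 0 = 4)
q = √19 (q = √(6 + 13) = √19 ≈ 4.3589)
K*q = 4*√19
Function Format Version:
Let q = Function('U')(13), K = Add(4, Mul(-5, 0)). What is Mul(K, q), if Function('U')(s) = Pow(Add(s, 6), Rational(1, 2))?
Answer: Mul(4, Pow(19, Rational(1, 2))) ≈ 17.436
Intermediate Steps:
Function('U')(s) = Pow(Add(6, s), Rational(1, 2))
K = 4 (K = Add(4, 0) = 4)
q = Pow(19, Rational(1, 2)) (q = Pow(Add(6, 13), Rational(1, 2)) = Pow(19, Rational(1, 2)) ≈ 4.3589)
Mul(K, q) = Mul(4, Pow(19, Rational(1, 2)))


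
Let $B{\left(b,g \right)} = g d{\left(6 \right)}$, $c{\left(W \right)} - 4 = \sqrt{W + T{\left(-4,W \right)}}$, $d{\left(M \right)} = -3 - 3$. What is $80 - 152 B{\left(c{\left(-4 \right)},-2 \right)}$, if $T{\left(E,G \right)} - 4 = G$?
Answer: $-1744$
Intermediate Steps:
$d{\left(M \right)} = -6$
$T{\left(E,G \right)} = 4 + G$
$c{\left(W \right)} = 4 + \sqrt{4 + 2 W}$ ($c{\left(W \right)} = 4 + \sqrt{W + \left(4 + W\right)} = 4 + \sqrt{4 + 2 W}$)
$B{\left(b,g \right)} = - 6 g$ ($B{\left(b,g \right)} = g \left(-6\right) = - 6 g$)
$80 - 152 B{\left(c{\left(-4 \right)},-2 \right)} = 80 - 152 \left(\left(-6\right) \left(-2\right)\right) = 80 - 1824 = -1744$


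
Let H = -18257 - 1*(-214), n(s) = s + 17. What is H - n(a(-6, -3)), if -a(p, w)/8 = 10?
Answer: -17980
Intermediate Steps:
a(p, w) = -80 (a(p, w) = -8*10 = -80)
n(s) = 17 + s
H = -18043 (H = -18257 + 214 = -18043)
H - n(a(-6, -3)) = -18043 - (17 - 80) = -18043 - 1*(-63) = -18043 + 63 = -17980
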